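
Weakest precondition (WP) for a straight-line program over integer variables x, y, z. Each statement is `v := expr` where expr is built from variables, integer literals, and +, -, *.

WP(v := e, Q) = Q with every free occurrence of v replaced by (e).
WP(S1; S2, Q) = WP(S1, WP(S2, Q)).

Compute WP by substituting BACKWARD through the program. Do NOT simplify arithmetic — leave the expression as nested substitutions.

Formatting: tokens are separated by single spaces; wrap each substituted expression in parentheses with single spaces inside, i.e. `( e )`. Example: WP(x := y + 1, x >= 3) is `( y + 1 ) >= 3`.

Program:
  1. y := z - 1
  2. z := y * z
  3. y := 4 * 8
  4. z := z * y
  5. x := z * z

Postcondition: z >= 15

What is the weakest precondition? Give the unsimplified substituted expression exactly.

post: z >= 15
stmt 5: x := z * z  -- replace 0 occurrence(s) of x with (z * z)
  => z >= 15
stmt 4: z := z * y  -- replace 1 occurrence(s) of z with (z * y)
  => ( z * y ) >= 15
stmt 3: y := 4 * 8  -- replace 1 occurrence(s) of y with (4 * 8)
  => ( z * ( 4 * 8 ) ) >= 15
stmt 2: z := y * z  -- replace 1 occurrence(s) of z with (y * z)
  => ( ( y * z ) * ( 4 * 8 ) ) >= 15
stmt 1: y := z - 1  -- replace 1 occurrence(s) of y with (z - 1)
  => ( ( ( z - 1 ) * z ) * ( 4 * 8 ) ) >= 15

Answer: ( ( ( z - 1 ) * z ) * ( 4 * 8 ) ) >= 15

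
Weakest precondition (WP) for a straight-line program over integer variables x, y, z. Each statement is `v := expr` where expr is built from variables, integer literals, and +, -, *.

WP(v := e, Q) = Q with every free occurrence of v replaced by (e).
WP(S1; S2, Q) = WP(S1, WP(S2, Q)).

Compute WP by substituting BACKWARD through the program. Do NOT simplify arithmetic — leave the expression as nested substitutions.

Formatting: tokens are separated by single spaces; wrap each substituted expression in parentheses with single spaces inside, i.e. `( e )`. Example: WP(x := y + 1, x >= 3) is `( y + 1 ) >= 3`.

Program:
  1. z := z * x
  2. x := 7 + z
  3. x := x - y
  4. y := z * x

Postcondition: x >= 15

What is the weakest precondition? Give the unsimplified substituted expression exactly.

Answer: ( ( 7 + ( z * x ) ) - y ) >= 15

Derivation:
post: x >= 15
stmt 4: y := z * x  -- replace 0 occurrence(s) of y with (z * x)
  => x >= 15
stmt 3: x := x - y  -- replace 1 occurrence(s) of x with (x - y)
  => ( x - y ) >= 15
stmt 2: x := 7 + z  -- replace 1 occurrence(s) of x with (7 + z)
  => ( ( 7 + z ) - y ) >= 15
stmt 1: z := z * x  -- replace 1 occurrence(s) of z with (z * x)
  => ( ( 7 + ( z * x ) ) - y ) >= 15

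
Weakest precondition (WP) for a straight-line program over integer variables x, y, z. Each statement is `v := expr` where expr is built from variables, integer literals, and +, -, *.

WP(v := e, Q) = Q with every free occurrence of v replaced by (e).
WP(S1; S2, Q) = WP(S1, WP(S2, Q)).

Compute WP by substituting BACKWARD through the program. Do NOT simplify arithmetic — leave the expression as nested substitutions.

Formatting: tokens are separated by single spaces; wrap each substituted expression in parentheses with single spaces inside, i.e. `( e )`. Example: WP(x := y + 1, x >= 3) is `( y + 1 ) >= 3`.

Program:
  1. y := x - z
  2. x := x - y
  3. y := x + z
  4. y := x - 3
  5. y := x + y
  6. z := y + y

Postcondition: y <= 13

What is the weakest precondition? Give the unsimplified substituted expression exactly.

Answer: ( ( x - ( x - z ) ) + ( ( x - ( x - z ) ) - 3 ) ) <= 13

Derivation:
post: y <= 13
stmt 6: z := y + y  -- replace 0 occurrence(s) of z with (y + y)
  => y <= 13
stmt 5: y := x + y  -- replace 1 occurrence(s) of y with (x + y)
  => ( x + y ) <= 13
stmt 4: y := x - 3  -- replace 1 occurrence(s) of y with (x - 3)
  => ( x + ( x - 3 ) ) <= 13
stmt 3: y := x + z  -- replace 0 occurrence(s) of y with (x + z)
  => ( x + ( x - 3 ) ) <= 13
stmt 2: x := x - y  -- replace 2 occurrence(s) of x with (x - y)
  => ( ( x - y ) + ( ( x - y ) - 3 ) ) <= 13
stmt 1: y := x - z  -- replace 2 occurrence(s) of y with (x - z)
  => ( ( x - ( x - z ) ) + ( ( x - ( x - z ) ) - 3 ) ) <= 13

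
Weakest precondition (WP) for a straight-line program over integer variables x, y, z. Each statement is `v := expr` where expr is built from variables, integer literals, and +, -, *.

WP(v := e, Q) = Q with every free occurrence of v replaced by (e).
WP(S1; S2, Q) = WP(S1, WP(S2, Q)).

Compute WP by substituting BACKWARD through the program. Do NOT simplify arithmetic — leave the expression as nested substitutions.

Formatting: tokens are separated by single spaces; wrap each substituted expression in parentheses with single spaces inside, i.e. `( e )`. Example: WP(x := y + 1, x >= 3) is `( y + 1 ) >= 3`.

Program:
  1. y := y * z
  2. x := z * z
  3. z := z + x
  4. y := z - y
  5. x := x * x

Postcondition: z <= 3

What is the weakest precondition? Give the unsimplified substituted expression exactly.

post: z <= 3
stmt 5: x := x * x  -- replace 0 occurrence(s) of x with (x * x)
  => z <= 3
stmt 4: y := z - y  -- replace 0 occurrence(s) of y with (z - y)
  => z <= 3
stmt 3: z := z + x  -- replace 1 occurrence(s) of z with (z + x)
  => ( z + x ) <= 3
stmt 2: x := z * z  -- replace 1 occurrence(s) of x with (z * z)
  => ( z + ( z * z ) ) <= 3
stmt 1: y := y * z  -- replace 0 occurrence(s) of y with (y * z)
  => ( z + ( z * z ) ) <= 3

Answer: ( z + ( z * z ) ) <= 3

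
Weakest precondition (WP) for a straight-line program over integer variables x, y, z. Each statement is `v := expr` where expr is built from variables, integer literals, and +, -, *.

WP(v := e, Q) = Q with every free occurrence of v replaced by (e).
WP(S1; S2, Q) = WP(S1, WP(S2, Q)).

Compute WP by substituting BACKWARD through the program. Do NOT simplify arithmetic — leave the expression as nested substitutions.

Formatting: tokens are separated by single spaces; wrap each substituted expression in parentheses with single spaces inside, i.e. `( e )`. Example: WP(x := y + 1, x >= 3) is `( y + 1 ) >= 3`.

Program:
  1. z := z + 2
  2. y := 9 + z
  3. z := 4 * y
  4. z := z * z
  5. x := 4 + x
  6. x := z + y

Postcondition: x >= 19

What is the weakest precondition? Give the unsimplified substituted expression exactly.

Answer: ( ( ( 4 * ( 9 + ( z + 2 ) ) ) * ( 4 * ( 9 + ( z + 2 ) ) ) ) + ( 9 + ( z + 2 ) ) ) >= 19

Derivation:
post: x >= 19
stmt 6: x := z + y  -- replace 1 occurrence(s) of x with (z + y)
  => ( z + y ) >= 19
stmt 5: x := 4 + x  -- replace 0 occurrence(s) of x with (4 + x)
  => ( z + y ) >= 19
stmt 4: z := z * z  -- replace 1 occurrence(s) of z with (z * z)
  => ( ( z * z ) + y ) >= 19
stmt 3: z := 4 * y  -- replace 2 occurrence(s) of z with (4 * y)
  => ( ( ( 4 * y ) * ( 4 * y ) ) + y ) >= 19
stmt 2: y := 9 + z  -- replace 3 occurrence(s) of y with (9 + z)
  => ( ( ( 4 * ( 9 + z ) ) * ( 4 * ( 9 + z ) ) ) + ( 9 + z ) ) >= 19
stmt 1: z := z + 2  -- replace 3 occurrence(s) of z with (z + 2)
  => ( ( ( 4 * ( 9 + ( z + 2 ) ) ) * ( 4 * ( 9 + ( z + 2 ) ) ) ) + ( 9 + ( z + 2 ) ) ) >= 19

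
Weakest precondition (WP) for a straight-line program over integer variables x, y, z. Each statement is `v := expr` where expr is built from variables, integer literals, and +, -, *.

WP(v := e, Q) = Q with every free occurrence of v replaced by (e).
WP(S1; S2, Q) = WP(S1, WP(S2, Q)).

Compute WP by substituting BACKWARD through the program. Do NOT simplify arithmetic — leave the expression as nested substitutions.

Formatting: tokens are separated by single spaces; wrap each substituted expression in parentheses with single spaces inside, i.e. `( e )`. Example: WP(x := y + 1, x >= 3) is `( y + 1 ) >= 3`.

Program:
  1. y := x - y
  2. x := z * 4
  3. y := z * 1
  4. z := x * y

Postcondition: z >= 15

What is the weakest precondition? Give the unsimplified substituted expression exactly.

post: z >= 15
stmt 4: z := x * y  -- replace 1 occurrence(s) of z with (x * y)
  => ( x * y ) >= 15
stmt 3: y := z * 1  -- replace 1 occurrence(s) of y with (z * 1)
  => ( x * ( z * 1 ) ) >= 15
stmt 2: x := z * 4  -- replace 1 occurrence(s) of x with (z * 4)
  => ( ( z * 4 ) * ( z * 1 ) ) >= 15
stmt 1: y := x - y  -- replace 0 occurrence(s) of y with (x - y)
  => ( ( z * 4 ) * ( z * 1 ) ) >= 15

Answer: ( ( z * 4 ) * ( z * 1 ) ) >= 15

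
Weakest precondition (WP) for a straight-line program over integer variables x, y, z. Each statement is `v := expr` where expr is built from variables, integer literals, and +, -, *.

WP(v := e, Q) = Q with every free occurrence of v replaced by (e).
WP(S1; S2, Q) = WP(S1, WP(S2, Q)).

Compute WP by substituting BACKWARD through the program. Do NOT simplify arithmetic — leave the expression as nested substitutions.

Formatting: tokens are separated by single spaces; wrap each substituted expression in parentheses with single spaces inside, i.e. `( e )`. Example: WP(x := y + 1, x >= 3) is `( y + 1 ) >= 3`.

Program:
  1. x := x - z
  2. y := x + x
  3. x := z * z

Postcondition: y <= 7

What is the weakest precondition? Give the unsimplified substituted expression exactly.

post: y <= 7
stmt 3: x := z * z  -- replace 0 occurrence(s) of x with (z * z)
  => y <= 7
stmt 2: y := x + x  -- replace 1 occurrence(s) of y with (x + x)
  => ( x + x ) <= 7
stmt 1: x := x - z  -- replace 2 occurrence(s) of x with (x - z)
  => ( ( x - z ) + ( x - z ) ) <= 7

Answer: ( ( x - z ) + ( x - z ) ) <= 7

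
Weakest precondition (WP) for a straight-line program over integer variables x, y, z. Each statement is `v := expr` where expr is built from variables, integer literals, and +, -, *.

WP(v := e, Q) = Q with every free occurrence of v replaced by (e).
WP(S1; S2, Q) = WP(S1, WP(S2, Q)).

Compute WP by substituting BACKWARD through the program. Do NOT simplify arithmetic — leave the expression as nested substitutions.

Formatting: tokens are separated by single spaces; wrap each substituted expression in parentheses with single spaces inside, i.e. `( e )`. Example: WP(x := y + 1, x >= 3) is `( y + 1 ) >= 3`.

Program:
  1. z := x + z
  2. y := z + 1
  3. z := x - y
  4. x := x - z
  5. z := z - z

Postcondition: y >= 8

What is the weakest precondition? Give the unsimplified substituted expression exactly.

Answer: ( ( x + z ) + 1 ) >= 8

Derivation:
post: y >= 8
stmt 5: z := z - z  -- replace 0 occurrence(s) of z with (z - z)
  => y >= 8
stmt 4: x := x - z  -- replace 0 occurrence(s) of x with (x - z)
  => y >= 8
stmt 3: z := x - y  -- replace 0 occurrence(s) of z with (x - y)
  => y >= 8
stmt 2: y := z + 1  -- replace 1 occurrence(s) of y with (z + 1)
  => ( z + 1 ) >= 8
stmt 1: z := x + z  -- replace 1 occurrence(s) of z with (x + z)
  => ( ( x + z ) + 1 ) >= 8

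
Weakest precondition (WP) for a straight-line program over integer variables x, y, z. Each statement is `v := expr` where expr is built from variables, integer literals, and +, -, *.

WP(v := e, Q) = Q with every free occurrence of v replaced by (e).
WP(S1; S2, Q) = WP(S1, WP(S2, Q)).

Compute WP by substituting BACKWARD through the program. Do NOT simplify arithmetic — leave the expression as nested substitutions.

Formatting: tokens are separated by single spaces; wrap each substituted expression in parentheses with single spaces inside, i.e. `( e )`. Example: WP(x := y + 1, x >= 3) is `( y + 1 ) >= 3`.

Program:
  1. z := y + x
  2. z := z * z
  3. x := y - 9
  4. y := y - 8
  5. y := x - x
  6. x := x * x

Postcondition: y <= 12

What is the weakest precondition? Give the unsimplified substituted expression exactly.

Answer: ( ( y - 9 ) - ( y - 9 ) ) <= 12

Derivation:
post: y <= 12
stmt 6: x := x * x  -- replace 0 occurrence(s) of x with (x * x)
  => y <= 12
stmt 5: y := x - x  -- replace 1 occurrence(s) of y with (x - x)
  => ( x - x ) <= 12
stmt 4: y := y - 8  -- replace 0 occurrence(s) of y with (y - 8)
  => ( x - x ) <= 12
stmt 3: x := y - 9  -- replace 2 occurrence(s) of x with (y - 9)
  => ( ( y - 9 ) - ( y - 9 ) ) <= 12
stmt 2: z := z * z  -- replace 0 occurrence(s) of z with (z * z)
  => ( ( y - 9 ) - ( y - 9 ) ) <= 12
stmt 1: z := y + x  -- replace 0 occurrence(s) of z with (y + x)
  => ( ( y - 9 ) - ( y - 9 ) ) <= 12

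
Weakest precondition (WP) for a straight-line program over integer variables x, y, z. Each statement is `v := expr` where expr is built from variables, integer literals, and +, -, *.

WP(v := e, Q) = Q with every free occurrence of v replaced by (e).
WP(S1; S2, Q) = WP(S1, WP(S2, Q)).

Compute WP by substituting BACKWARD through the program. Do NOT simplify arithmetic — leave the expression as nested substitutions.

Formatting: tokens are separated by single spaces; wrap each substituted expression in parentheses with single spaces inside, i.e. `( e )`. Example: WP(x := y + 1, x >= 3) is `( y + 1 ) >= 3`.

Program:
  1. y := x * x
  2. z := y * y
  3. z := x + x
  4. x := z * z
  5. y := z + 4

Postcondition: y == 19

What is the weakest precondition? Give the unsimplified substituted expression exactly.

post: y == 19
stmt 5: y := z + 4  -- replace 1 occurrence(s) of y with (z + 4)
  => ( z + 4 ) == 19
stmt 4: x := z * z  -- replace 0 occurrence(s) of x with (z * z)
  => ( z + 4 ) == 19
stmt 3: z := x + x  -- replace 1 occurrence(s) of z with (x + x)
  => ( ( x + x ) + 4 ) == 19
stmt 2: z := y * y  -- replace 0 occurrence(s) of z with (y * y)
  => ( ( x + x ) + 4 ) == 19
stmt 1: y := x * x  -- replace 0 occurrence(s) of y with (x * x)
  => ( ( x + x ) + 4 ) == 19

Answer: ( ( x + x ) + 4 ) == 19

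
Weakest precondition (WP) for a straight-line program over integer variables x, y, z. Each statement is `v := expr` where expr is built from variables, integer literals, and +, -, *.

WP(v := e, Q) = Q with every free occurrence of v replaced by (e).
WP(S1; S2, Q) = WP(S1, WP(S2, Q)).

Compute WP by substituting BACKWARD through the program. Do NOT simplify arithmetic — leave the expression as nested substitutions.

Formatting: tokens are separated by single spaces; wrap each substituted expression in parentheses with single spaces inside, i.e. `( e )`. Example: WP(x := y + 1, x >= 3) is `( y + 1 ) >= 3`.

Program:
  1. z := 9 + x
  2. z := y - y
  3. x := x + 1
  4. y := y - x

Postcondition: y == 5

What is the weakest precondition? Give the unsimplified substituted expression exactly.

Answer: ( y - ( x + 1 ) ) == 5

Derivation:
post: y == 5
stmt 4: y := y - x  -- replace 1 occurrence(s) of y with (y - x)
  => ( y - x ) == 5
stmt 3: x := x + 1  -- replace 1 occurrence(s) of x with (x + 1)
  => ( y - ( x + 1 ) ) == 5
stmt 2: z := y - y  -- replace 0 occurrence(s) of z with (y - y)
  => ( y - ( x + 1 ) ) == 5
stmt 1: z := 9 + x  -- replace 0 occurrence(s) of z with (9 + x)
  => ( y - ( x + 1 ) ) == 5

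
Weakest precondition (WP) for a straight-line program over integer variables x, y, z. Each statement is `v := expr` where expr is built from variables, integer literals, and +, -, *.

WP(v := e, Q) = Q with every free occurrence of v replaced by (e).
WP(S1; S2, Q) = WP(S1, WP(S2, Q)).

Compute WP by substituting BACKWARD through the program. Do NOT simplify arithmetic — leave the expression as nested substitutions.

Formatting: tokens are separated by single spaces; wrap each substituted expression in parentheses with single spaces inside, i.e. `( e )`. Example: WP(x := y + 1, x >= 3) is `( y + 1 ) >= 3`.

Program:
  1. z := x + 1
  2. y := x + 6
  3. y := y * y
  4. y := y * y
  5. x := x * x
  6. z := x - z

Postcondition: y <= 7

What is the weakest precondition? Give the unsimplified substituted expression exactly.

Answer: ( ( ( x + 6 ) * ( x + 6 ) ) * ( ( x + 6 ) * ( x + 6 ) ) ) <= 7

Derivation:
post: y <= 7
stmt 6: z := x - z  -- replace 0 occurrence(s) of z with (x - z)
  => y <= 7
stmt 5: x := x * x  -- replace 0 occurrence(s) of x with (x * x)
  => y <= 7
stmt 4: y := y * y  -- replace 1 occurrence(s) of y with (y * y)
  => ( y * y ) <= 7
stmt 3: y := y * y  -- replace 2 occurrence(s) of y with (y * y)
  => ( ( y * y ) * ( y * y ) ) <= 7
stmt 2: y := x + 6  -- replace 4 occurrence(s) of y with (x + 6)
  => ( ( ( x + 6 ) * ( x + 6 ) ) * ( ( x + 6 ) * ( x + 6 ) ) ) <= 7
stmt 1: z := x + 1  -- replace 0 occurrence(s) of z with (x + 1)
  => ( ( ( x + 6 ) * ( x + 6 ) ) * ( ( x + 6 ) * ( x + 6 ) ) ) <= 7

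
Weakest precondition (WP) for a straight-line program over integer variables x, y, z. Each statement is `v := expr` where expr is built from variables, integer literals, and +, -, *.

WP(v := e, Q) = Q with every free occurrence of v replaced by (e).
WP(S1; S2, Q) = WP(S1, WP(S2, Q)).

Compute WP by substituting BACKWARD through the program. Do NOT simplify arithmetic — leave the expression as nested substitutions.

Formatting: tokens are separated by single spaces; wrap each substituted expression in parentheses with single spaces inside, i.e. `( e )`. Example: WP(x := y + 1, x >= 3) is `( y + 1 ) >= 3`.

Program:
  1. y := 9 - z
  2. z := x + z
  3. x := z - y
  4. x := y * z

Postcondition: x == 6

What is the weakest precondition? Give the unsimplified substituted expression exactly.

Answer: ( ( 9 - z ) * ( x + z ) ) == 6

Derivation:
post: x == 6
stmt 4: x := y * z  -- replace 1 occurrence(s) of x with (y * z)
  => ( y * z ) == 6
stmt 3: x := z - y  -- replace 0 occurrence(s) of x with (z - y)
  => ( y * z ) == 6
stmt 2: z := x + z  -- replace 1 occurrence(s) of z with (x + z)
  => ( y * ( x + z ) ) == 6
stmt 1: y := 9 - z  -- replace 1 occurrence(s) of y with (9 - z)
  => ( ( 9 - z ) * ( x + z ) ) == 6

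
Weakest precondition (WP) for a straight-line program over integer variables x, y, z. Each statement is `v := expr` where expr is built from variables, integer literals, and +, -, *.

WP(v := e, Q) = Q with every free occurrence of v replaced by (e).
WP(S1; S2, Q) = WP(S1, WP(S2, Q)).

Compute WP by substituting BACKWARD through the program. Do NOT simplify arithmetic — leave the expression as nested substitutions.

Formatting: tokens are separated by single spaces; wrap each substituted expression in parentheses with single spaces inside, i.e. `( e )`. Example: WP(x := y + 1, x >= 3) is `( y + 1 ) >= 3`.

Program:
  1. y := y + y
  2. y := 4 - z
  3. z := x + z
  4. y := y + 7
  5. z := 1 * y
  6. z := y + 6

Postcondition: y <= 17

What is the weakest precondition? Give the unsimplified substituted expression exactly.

Answer: ( ( 4 - z ) + 7 ) <= 17

Derivation:
post: y <= 17
stmt 6: z := y + 6  -- replace 0 occurrence(s) of z with (y + 6)
  => y <= 17
stmt 5: z := 1 * y  -- replace 0 occurrence(s) of z with (1 * y)
  => y <= 17
stmt 4: y := y + 7  -- replace 1 occurrence(s) of y with (y + 7)
  => ( y + 7 ) <= 17
stmt 3: z := x + z  -- replace 0 occurrence(s) of z with (x + z)
  => ( y + 7 ) <= 17
stmt 2: y := 4 - z  -- replace 1 occurrence(s) of y with (4 - z)
  => ( ( 4 - z ) + 7 ) <= 17
stmt 1: y := y + y  -- replace 0 occurrence(s) of y with (y + y)
  => ( ( 4 - z ) + 7 ) <= 17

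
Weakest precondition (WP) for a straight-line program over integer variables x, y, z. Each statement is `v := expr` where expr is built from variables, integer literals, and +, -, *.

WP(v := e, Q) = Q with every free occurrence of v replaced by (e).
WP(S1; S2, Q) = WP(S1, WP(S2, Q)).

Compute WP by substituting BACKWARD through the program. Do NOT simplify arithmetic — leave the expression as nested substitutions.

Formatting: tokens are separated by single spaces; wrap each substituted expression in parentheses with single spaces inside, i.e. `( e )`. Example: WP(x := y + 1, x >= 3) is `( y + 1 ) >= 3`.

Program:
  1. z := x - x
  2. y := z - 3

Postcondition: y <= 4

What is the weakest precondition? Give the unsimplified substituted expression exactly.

post: y <= 4
stmt 2: y := z - 3  -- replace 1 occurrence(s) of y with (z - 3)
  => ( z - 3 ) <= 4
stmt 1: z := x - x  -- replace 1 occurrence(s) of z with (x - x)
  => ( ( x - x ) - 3 ) <= 4

Answer: ( ( x - x ) - 3 ) <= 4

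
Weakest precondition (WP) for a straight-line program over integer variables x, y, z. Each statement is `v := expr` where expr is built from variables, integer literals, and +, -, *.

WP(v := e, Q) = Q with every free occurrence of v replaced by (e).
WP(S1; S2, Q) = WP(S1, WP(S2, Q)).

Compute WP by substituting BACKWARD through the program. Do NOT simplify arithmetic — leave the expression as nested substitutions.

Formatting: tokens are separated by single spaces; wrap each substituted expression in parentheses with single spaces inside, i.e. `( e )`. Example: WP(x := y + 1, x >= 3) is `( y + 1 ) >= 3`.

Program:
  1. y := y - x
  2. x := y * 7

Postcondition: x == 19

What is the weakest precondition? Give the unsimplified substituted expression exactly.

Answer: ( ( y - x ) * 7 ) == 19

Derivation:
post: x == 19
stmt 2: x := y * 7  -- replace 1 occurrence(s) of x with (y * 7)
  => ( y * 7 ) == 19
stmt 1: y := y - x  -- replace 1 occurrence(s) of y with (y - x)
  => ( ( y - x ) * 7 ) == 19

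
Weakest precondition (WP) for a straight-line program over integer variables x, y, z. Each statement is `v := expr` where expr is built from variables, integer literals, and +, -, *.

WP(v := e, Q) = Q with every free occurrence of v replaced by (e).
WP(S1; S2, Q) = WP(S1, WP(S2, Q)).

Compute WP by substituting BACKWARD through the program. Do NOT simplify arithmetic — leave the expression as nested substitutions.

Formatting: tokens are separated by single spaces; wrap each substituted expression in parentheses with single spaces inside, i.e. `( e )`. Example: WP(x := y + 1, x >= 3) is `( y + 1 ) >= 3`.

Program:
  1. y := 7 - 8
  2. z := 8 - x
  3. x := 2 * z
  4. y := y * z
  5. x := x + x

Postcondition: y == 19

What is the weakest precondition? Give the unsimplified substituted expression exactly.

post: y == 19
stmt 5: x := x + x  -- replace 0 occurrence(s) of x with (x + x)
  => y == 19
stmt 4: y := y * z  -- replace 1 occurrence(s) of y with (y * z)
  => ( y * z ) == 19
stmt 3: x := 2 * z  -- replace 0 occurrence(s) of x with (2 * z)
  => ( y * z ) == 19
stmt 2: z := 8 - x  -- replace 1 occurrence(s) of z with (8 - x)
  => ( y * ( 8 - x ) ) == 19
stmt 1: y := 7 - 8  -- replace 1 occurrence(s) of y with (7 - 8)
  => ( ( 7 - 8 ) * ( 8 - x ) ) == 19

Answer: ( ( 7 - 8 ) * ( 8 - x ) ) == 19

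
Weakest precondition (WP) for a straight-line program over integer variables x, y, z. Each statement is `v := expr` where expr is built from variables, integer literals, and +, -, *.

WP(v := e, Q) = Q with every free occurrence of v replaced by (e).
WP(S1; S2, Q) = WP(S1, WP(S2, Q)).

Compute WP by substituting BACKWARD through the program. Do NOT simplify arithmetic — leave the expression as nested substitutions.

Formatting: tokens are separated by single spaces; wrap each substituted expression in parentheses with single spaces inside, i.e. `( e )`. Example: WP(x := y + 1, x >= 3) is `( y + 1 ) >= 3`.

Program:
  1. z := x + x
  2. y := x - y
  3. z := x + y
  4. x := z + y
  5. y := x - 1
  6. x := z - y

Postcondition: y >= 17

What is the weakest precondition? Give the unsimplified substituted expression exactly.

post: y >= 17
stmt 6: x := z - y  -- replace 0 occurrence(s) of x with (z - y)
  => y >= 17
stmt 5: y := x - 1  -- replace 1 occurrence(s) of y with (x - 1)
  => ( x - 1 ) >= 17
stmt 4: x := z + y  -- replace 1 occurrence(s) of x with (z + y)
  => ( ( z + y ) - 1 ) >= 17
stmt 3: z := x + y  -- replace 1 occurrence(s) of z with (x + y)
  => ( ( ( x + y ) + y ) - 1 ) >= 17
stmt 2: y := x - y  -- replace 2 occurrence(s) of y with (x - y)
  => ( ( ( x + ( x - y ) ) + ( x - y ) ) - 1 ) >= 17
stmt 1: z := x + x  -- replace 0 occurrence(s) of z with (x + x)
  => ( ( ( x + ( x - y ) ) + ( x - y ) ) - 1 ) >= 17

Answer: ( ( ( x + ( x - y ) ) + ( x - y ) ) - 1 ) >= 17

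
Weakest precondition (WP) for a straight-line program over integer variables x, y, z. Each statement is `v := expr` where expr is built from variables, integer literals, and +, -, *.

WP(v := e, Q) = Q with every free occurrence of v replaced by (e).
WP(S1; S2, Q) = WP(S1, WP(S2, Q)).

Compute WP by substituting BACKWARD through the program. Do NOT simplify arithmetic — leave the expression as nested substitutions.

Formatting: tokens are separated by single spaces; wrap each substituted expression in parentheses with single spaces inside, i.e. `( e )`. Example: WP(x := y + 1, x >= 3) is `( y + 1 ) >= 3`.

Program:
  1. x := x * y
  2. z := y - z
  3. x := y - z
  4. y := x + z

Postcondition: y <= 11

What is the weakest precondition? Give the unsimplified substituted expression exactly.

post: y <= 11
stmt 4: y := x + z  -- replace 1 occurrence(s) of y with (x + z)
  => ( x + z ) <= 11
stmt 3: x := y - z  -- replace 1 occurrence(s) of x with (y - z)
  => ( ( y - z ) + z ) <= 11
stmt 2: z := y - z  -- replace 2 occurrence(s) of z with (y - z)
  => ( ( y - ( y - z ) ) + ( y - z ) ) <= 11
stmt 1: x := x * y  -- replace 0 occurrence(s) of x with (x * y)
  => ( ( y - ( y - z ) ) + ( y - z ) ) <= 11

Answer: ( ( y - ( y - z ) ) + ( y - z ) ) <= 11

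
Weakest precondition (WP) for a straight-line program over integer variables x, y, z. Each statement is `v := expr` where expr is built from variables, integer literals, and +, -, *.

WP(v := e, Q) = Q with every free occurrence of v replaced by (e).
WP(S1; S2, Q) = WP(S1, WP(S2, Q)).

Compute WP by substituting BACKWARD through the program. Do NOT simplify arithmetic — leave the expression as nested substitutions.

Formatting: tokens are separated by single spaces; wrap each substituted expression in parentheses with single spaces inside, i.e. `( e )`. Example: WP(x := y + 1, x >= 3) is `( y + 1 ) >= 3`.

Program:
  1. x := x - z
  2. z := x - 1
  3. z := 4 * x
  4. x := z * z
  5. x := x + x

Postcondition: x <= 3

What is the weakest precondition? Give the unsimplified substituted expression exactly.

Answer: ( ( ( 4 * ( x - z ) ) * ( 4 * ( x - z ) ) ) + ( ( 4 * ( x - z ) ) * ( 4 * ( x - z ) ) ) ) <= 3

Derivation:
post: x <= 3
stmt 5: x := x + x  -- replace 1 occurrence(s) of x with (x + x)
  => ( x + x ) <= 3
stmt 4: x := z * z  -- replace 2 occurrence(s) of x with (z * z)
  => ( ( z * z ) + ( z * z ) ) <= 3
stmt 3: z := 4 * x  -- replace 4 occurrence(s) of z with (4 * x)
  => ( ( ( 4 * x ) * ( 4 * x ) ) + ( ( 4 * x ) * ( 4 * x ) ) ) <= 3
stmt 2: z := x - 1  -- replace 0 occurrence(s) of z with (x - 1)
  => ( ( ( 4 * x ) * ( 4 * x ) ) + ( ( 4 * x ) * ( 4 * x ) ) ) <= 3
stmt 1: x := x - z  -- replace 4 occurrence(s) of x with (x - z)
  => ( ( ( 4 * ( x - z ) ) * ( 4 * ( x - z ) ) ) + ( ( 4 * ( x - z ) ) * ( 4 * ( x - z ) ) ) ) <= 3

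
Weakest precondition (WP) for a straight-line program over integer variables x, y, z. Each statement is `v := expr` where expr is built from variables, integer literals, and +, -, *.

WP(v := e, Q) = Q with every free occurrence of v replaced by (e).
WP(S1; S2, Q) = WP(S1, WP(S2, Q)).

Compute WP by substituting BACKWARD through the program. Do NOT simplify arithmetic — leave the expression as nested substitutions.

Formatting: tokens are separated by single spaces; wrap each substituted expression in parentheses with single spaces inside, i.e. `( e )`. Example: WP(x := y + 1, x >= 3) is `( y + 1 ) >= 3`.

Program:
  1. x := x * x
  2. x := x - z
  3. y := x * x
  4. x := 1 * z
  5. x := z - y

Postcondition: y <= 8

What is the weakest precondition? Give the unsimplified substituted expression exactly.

post: y <= 8
stmt 5: x := z - y  -- replace 0 occurrence(s) of x with (z - y)
  => y <= 8
stmt 4: x := 1 * z  -- replace 0 occurrence(s) of x with (1 * z)
  => y <= 8
stmt 3: y := x * x  -- replace 1 occurrence(s) of y with (x * x)
  => ( x * x ) <= 8
stmt 2: x := x - z  -- replace 2 occurrence(s) of x with (x - z)
  => ( ( x - z ) * ( x - z ) ) <= 8
stmt 1: x := x * x  -- replace 2 occurrence(s) of x with (x * x)
  => ( ( ( x * x ) - z ) * ( ( x * x ) - z ) ) <= 8

Answer: ( ( ( x * x ) - z ) * ( ( x * x ) - z ) ) <= 8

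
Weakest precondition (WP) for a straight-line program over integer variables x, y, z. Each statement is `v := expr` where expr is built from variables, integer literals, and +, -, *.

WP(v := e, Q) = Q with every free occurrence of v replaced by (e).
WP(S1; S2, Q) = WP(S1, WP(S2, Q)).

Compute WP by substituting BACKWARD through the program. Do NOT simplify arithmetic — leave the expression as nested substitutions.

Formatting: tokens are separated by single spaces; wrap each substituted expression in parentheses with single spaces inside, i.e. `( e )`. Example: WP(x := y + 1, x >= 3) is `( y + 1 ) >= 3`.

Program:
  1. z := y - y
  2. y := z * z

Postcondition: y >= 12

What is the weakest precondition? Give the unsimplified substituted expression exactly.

post: y >= 12
stmt 2: y := z * z  -- replace 1 occurrence(s) of y with (z * z)
  => ( z * z ) >= 12
stmt 1: z := y - y  -- replace 2 occurrence(s) of z with (y - y)
  => ( ( y - y ) * ( y - y ) ) >= 12

Answer: ( ( y - y ) * ( y - y ) ) >= 12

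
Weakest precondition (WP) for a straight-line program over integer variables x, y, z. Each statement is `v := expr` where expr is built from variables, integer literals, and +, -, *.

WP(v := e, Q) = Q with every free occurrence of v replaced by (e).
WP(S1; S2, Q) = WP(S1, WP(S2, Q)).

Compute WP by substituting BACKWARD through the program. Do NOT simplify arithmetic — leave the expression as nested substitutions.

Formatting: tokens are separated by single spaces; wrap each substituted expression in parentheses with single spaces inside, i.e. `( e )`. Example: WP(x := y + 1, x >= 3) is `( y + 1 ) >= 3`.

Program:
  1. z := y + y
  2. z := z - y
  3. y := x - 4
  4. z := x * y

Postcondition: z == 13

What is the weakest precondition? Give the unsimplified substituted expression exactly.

Answer: ( x * ( x - 4 ) ) == 13

Derivation:
post: z == 13
stmt 4: z := x * y  -- replace 1 occurrence(s) of z with (x * y)
  => ( x * y ) == 13
stmt 3: y := x - 4  -- replace 1 occurrence(s) of y with (x - 4)
  => ( x * ( x - 4 ) ) == 13
stmt 2: z := z - y  -- replace 0 occurrence(s) of z with (z - y)
  => ( x * ( x - 4 ) ) == 13
stmt 1: z := y + y  -- replace 0 occurrence(s) of z with (y + y)
  => ( x * ( x - 4 ) ) == 13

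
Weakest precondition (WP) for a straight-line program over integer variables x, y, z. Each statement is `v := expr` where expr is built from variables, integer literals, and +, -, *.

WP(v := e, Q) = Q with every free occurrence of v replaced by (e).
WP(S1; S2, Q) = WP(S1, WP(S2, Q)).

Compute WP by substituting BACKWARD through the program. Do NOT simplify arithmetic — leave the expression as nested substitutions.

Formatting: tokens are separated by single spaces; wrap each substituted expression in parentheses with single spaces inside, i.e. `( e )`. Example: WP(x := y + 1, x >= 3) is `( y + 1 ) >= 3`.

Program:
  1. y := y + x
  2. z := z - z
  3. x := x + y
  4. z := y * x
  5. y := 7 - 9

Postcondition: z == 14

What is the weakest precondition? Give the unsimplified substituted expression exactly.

post: z == 14
stmt 5: y := 7 - 9  -- replace 0 occurrence(s) of y with (7 - 9)
  => z == 14
stmt 4: z := y * x  -- replace 1 occurrence(s) of z with (y * x)
  => ( y * x ) == 14
stmt 3: x := x + y  -- replace 1 occurrence(s) of x with (x + y)
  => ( y * ( x + y ) ) == 14
stmt 2: z := z - z  -- replace 0 occurrence(s) of z with (z - z)
  => ( y * ( x + y ) ) == 14
stmt 1: y := y + x  -- replace 2 occurrence(s) of y with (y + x)
  => ( ( y + x ) * ( x + ( y + x ) ) ) == 14

Answer: ( ( y + x ) * ( x + ( y + x ) ) ) == 14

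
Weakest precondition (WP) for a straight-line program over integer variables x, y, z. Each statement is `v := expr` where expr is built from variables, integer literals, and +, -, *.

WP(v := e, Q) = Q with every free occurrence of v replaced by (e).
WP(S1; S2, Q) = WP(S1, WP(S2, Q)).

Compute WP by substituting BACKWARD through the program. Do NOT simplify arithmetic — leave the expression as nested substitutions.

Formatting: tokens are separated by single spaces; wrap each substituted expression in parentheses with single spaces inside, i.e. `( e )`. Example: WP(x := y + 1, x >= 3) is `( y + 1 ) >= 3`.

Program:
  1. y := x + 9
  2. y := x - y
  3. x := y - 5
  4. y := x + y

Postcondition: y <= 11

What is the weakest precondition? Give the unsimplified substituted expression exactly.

Answer: ( ( ( x - ( x + 9 ) ) - 5 ) + ( x - ( x + 9 ) ) ) <= 11

Derivation:
post: y <= 11
stmt 4: y := x + y  -- replace 1 occurrence(s) of y with (x + y)
  => ( x + y ) <= 11
stmt 3: x := y - 5  -- replace 1 occurrence(s) of x with (y - 5)
  => ( ( y - 5 ) + y ) <= 11
stmt 2: y := x - y  -- replace 2 occurrence(s) of y with (x - y)
  => ( ( ( x - y ) - 5 ) + ( x - y ) ) <= 11
stmt 1: y := x + 9  -- replace 2 occurrence(s) of y with (x + 9)
  => ( ( ( x - ( x + 9 ) ) - 5 ) + ( x - ( x + 9 ) ) ) <= 11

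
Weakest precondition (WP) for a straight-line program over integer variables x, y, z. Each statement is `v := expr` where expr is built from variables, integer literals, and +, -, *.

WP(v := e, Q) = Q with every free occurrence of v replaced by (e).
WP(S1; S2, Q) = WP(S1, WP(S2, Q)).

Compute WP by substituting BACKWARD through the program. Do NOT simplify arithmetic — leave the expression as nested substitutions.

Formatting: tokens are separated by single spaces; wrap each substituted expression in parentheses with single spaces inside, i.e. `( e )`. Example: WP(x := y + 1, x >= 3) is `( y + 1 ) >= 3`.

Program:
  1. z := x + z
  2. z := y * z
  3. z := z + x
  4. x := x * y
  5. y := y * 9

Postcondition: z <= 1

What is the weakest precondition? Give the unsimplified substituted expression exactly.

post: z <= 1
stmt 5: y := y * 9  -- replace 0 occurrence(s) of y with (y * 9)
  => z <= 1
stmt 4: x := x * y  -- replace 0 occurrence(s) of x with (x * y)
  => z <= 1
stmt 3: z := z + x  -- replace 1 occurrence(s) of z with (z + x)
  => ( z + x ) <= 1
stmt 2: z := y * z  -- replace 1 occurrence(s) of z with (y * z)
  => ( ( y * z ) + x ) <= 1
stmt 1: z := x + z  -- replace 1 occurrence(s) of z with (x + z)
  => ( ( y * ( x + z ) ) + x ) <= 1

Answer: ( ( y * ( x + z ) ) + x ) <= 1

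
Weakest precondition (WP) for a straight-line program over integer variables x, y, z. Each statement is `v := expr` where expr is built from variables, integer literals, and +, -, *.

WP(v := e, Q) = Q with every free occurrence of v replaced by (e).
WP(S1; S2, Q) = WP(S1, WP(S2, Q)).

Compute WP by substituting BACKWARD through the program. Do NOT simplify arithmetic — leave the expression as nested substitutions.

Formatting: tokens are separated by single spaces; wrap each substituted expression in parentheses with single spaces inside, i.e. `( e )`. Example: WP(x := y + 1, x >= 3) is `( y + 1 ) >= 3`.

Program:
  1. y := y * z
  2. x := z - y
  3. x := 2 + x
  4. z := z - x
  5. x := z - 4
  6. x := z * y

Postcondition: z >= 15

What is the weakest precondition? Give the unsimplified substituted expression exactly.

Answer: ( z - ( 2 + ( z - ( y * z ) ) ) ) >= 15

Derivation:
post: z >= 15
stmt 6: x := z * y  -- replace 0 occurrence(s) of x with (z * y)
  => z >= 15
stmt 5: x := z - 4  -- replace 0 occurrence(s) of x with (z - 4)
  => z >= 15
stmt 4: z := z - x  -- replace 1 occurrence(s) of z with (z - x)
  => ( z - x ) >= 15
stmt 3: x := 2 + x  -- replace 1 occurrence(s) of x with (2 + x)
  => ( z - ( 2 + x ) ) >= 15
stmt 2: x := z - y  -- replace 1 occurrence(s) of x with (z - y)
  => ( z - ( 2 + ( z - y ) ) ) >= 15
stmt 1: y := y * z  -- replace 1 occurrence(s) of y with (y * z)
  => ( z - ( 2 + ( z - ( y * z ) ) ) ) >= 15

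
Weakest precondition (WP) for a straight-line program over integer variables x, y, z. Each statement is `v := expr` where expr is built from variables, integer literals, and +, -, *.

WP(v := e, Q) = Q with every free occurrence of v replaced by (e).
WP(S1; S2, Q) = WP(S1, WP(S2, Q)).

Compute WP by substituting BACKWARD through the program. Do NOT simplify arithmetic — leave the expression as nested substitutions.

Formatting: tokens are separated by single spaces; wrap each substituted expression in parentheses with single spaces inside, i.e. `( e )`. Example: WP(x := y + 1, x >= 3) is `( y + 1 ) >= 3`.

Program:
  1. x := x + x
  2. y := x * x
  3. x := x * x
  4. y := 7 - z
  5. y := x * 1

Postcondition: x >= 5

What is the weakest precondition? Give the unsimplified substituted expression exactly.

Answer: ( ( x + x ) * ( x + x ) ) >= 5

Derivation:
post: x >= 5
stmt 5: y := x * 1  -- replace 0 occurrence(s) of y with (x * 1)
  => x >= 5
stmt 4: y := 7 - z  -- replace 0 occurrence(s) of y with (7 - z)
  => x >= 5
stmt 3: x := x * x  -- replace 1 occurrence(s) of x with (x * x)
  => ( x * x ) >= 5
stmt 2: y := x * x  -- replace 0 occurrence(s) of y with (x * x)
  => ( x * x ) >= 5
stmt 1: x := x + x  -- replace 2 occurrence(s) of x with (x + x)
  => ( ( x + x ) * ( x + x ) ) >= 5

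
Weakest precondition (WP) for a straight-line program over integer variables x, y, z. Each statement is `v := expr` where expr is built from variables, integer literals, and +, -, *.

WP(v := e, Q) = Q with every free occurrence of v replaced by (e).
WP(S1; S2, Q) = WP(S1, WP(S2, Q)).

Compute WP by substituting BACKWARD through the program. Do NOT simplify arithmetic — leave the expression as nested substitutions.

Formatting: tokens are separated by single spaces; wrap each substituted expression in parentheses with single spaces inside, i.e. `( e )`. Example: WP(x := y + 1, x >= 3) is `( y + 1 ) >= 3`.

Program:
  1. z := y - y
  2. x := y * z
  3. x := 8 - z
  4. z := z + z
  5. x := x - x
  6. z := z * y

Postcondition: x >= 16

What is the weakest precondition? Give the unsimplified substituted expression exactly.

post: x >= 16
stmt 6: z := z * y  -- replace 0 occurrence(s) of z with (z * y)
  => x >= 16
stmt 5: x := x - x  -- replace 1 occurrence(s) of x with (x - x)
  => ( x - x ) >= 16
stmt 4: z := z + z  -- replace 0 occurrence(s) of z with (z + z)
  => ( x - x ) >= 16
stmt 3: x := 8 - z  -- replace 2 occurrence(s) of x with (8 - z)
  => ( ( 8 - z ) - ( 8 - z ) ) >= 16
stmt 2: x := y * z  -- replace 0 occurrence(s) of x with (y * z)
  => ( ( 8 - z ) - ( 8 - z ) ) >= 16
stmt 1: z := y - y  -- replace 2 occurrence(s) of z with (y - y)
  => ( ( 8 - ( y - y ) ) - ( 8 - ( y - y ) ) ) >= 16

Answer: ( ( 8 - ( y - y ) ) - ( 8 - ( y - y ) ) ) >= 16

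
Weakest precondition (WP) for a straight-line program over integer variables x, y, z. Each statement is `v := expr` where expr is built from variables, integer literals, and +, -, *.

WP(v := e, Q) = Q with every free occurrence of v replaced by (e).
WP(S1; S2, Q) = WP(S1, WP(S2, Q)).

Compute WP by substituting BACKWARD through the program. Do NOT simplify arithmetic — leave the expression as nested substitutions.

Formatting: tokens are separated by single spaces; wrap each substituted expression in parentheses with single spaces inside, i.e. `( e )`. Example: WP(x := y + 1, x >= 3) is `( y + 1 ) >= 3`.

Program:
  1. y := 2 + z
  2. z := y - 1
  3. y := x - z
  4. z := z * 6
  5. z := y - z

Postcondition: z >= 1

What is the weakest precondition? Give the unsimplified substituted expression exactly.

post: z >= 1
stmt 5: z := y - z  -- replace 1 occurrence(s) of z with (y - z)
  => ( y - z ) >= 1
stmt 4: z := z * 6  -- replace 1 occurrence(s) of z with (z * 6)
  => ( y - ( z * 6 ) ) >= 1
stmt 3: y := x - z  -- replace 1 occurrence(s) of y with (x - z)
  => ( ( x - z ) - ( z * 6 ) ) >= 1
stmt 2: z := y - 1  -- replace 2 occurrence(s) of z with (y - 1)
  => ( ( x - ( y - 1 ) ) - ( ( y - 1 ) * 6 ) ) >= 1
stmt 1: y := 2 + z  -- replace 2 occurrence(s) of y with (2 + z)
  => ( ( x - ( ( 2 + z ) - 1 ) ) - ( ( ( 2 + z ) - 1 ) * 6 ) ) >= 1

Answer: ( ( x - ( ( 2 + z ) - 1 ) ) - ( ( ( 2 + z ) - 1 ) * 6 ) ) >= 1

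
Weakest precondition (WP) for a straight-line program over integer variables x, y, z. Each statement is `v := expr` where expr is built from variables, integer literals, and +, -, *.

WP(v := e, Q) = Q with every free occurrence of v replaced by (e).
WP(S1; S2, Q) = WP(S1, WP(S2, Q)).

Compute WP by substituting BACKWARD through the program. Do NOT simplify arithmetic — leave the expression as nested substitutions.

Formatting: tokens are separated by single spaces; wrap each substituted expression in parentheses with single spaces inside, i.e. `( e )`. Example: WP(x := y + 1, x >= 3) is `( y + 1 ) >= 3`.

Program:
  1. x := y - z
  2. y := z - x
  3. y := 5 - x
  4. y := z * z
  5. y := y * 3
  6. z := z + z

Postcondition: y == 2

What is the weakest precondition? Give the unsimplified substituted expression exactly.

Answer: ( ( z * z ) * 3 ) == 2

Derivation:
post: y == 2
stmt 6: z := z + z  -- replace 0 occurrence(s) of z with (z + z)
  => y == 2
stmt 5: y := y * 3  -- replace 1 occurrence(s) of y with (y * 3)
  => ( y * 3 ) == 2
stmt 4: y := z * z  -- replace 1 occurrence(s) of y with (z * z)
  => ( ( z * z ) * 3 ) == 2
stmt 3: y := 5 - x  -- replace 0 occurrence(s) of y with (5 - x)
  => ( ( z * z ) * 3 ) == 2
stmt 2: y := z - x  -- replace 0 occurrence(s) of y with (z - x)
  => ( ( z * z ) * 3 ) == 2
stmt 1: x := y - z  -- replace 0 occurrence(s) of x with (y - z)
  => ( ( z * z ) * 3 ) == 2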